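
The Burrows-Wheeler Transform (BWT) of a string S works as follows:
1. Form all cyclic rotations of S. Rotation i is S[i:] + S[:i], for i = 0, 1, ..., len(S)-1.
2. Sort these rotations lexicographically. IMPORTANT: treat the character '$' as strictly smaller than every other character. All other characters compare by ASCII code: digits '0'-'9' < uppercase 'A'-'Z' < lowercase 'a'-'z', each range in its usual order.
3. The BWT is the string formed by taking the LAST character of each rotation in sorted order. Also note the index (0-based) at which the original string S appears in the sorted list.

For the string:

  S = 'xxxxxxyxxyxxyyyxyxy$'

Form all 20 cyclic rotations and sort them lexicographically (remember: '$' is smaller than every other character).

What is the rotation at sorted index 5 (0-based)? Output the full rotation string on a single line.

All 20 rotations (rotation i = S[i:]+S[:i]):
  rot[0] = xxxxxxyxxyxxyyyxyxy$
  rot[1] = xxxxxyxxyxxyyyxyxy$x
  rot[2] = xxxxyxxyxxyyyxyxy$xx
  rot[3] = xxxyxxyxxyyyxyxy$xxx
  rot[4] = xxyxxyxxyyyxyxy$xxxx
  rot[5] = xyxxyxxyyyxyxy$xxxxx
  rot[6] = yxxyxxyyyxyxy$xxxxxx
  rot[7] = xxyxxyyyxyxy$xxxxxxy
  rot[8] = xyxxyyyxyxy$xxxxxxyx
  rot[9] = yxxyyyxyxy$xxxxxxyxx
  rot[10] = xxyyyxyxy$xxxxxxyxxy
  rot[11] = xyyyxyxy$xxxxxxyxxyx
  rot[12] = yyyxyxy$xxxxxxyxxyxx
  rot[13] = yyxyxy$xxxxxxyxxyxxy
  rot[14] = yxyxy$xxxxxxyxxyxxyy
  rot[15] = xyxy$xxxxxxyxxyxxyyy
  rot[16] = yxy$xxxxxxyxxyxxyyyx
  rot[17] = xy$xxxxxxyxxyxxyyyxy
  rot[18] = y$xxxxxxyxxyxxyyyxyx
  rot[19] = $xxxxxxyxxyxxyyyxyxy
Sorted (with $ < everything):
  sorted[0] = $xxxxxxyxxyxxyyyxyxy
  sorted[1] = xxxxxxyxxyxxyyyxyxy$
  sorted[2] = xxxxxyxxyxxyyyxyxy$x
  sorted[3] = xxxxyxxyxxyyyxyxy$xx
  sorted[4] = xxxyxxyxxyyyxyxy$xxx
  sorted[5] = xxyxxyxxyyyxyxy$xxxx
  sorted[6] = xxyxxyyyxyxy$xxxxxxy
  sorted[7] = xxyyyxyxy$xxxxxxyxxy
  sorted[8] = xy$xxxxxxyxxyxxyyyxy
  sorted[9] = xyxxyxxyyyxyxy$xxxxx
  sorted[10] = xyxxyyyxyxy$xxxxxxyx
  sorted[11] = xyxy$xxxxxxyxxyxxyyy
  sorted[12] = xyyyxyxy$xxxxxxyxxyx
  sorted[13] = y$xxxxxxyxxyxxyyyxyx
  sorted[14] = yxxyxxyyyxyxy$xxxxxx
  sorted[15] = yxxyyyxyxy$xxxxxxyxx
  sorted[16] = yxy$xxxxxxyxxyxxyyyx
  sorted[17] = yxyxy$xxxxxxyxxyxxyy
  sorted[18] = yyxyxy$xxxxxxyxxyxxy
  sorted[19] = yyyxyxy$xxxxxxyxxyxx
sorted[5] = xxyxxyxxyyyxyxy$xxxx

Answer: xxyxxyxxyyyxyxy$xxxx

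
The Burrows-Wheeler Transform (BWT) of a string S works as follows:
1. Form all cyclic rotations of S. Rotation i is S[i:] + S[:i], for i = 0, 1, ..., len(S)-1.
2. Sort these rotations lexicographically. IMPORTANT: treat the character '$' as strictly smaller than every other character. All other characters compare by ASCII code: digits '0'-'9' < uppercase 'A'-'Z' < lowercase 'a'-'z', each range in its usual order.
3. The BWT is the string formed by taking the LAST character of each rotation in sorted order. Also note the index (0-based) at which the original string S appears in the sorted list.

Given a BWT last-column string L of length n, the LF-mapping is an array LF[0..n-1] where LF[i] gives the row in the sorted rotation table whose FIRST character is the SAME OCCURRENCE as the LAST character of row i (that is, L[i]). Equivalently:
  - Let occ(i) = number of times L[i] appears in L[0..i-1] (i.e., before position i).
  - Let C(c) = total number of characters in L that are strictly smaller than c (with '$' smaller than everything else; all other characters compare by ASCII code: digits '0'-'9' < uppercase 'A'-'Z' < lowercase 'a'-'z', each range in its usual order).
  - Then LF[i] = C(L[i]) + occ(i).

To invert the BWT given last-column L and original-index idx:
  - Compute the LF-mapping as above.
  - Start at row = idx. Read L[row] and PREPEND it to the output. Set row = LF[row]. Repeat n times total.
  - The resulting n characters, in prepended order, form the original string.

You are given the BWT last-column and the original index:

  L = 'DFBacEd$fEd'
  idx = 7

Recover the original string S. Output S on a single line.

Answer: cEdfdaEFBD$

Derivation:
LF mapping: 2 5 1 6 7 3 8 0 10 4 9
Walk LF starting at row 7, prepending L[row]:
  step 1: row=7, L[7]='$', prepend. Next row=LF[7]=0
  step 2: row=0, L[0]='D', prepend. Next row=LF[0]=2
  step 3: row=2, L[2]='B', prepend. Next row=LF[2]=1
  step 4: row=1, L[1]='F', prepend. Next row=LF[1]=5
  step 5: row=5, L[5]='E', prepend. Next row=LF[5]=3
  step 6: row=3, L[3]='a', prepend. Next row=LF[3]=6
  step 7: row=6, L[6]='d', prepend. Next row=LF[6]=8
  step 8: row=8, L[8]='f', prepend. Next row=LF[8]=10
  step 9: row=10, L[10]='d', prepend. Next row=LF[10]=9
  step 10: row=9, L[9]='E', prepend. Next row=LF[9]=4
  step 11: row=4, L[4]='c', prepend. Next row=LF[4]=7
Reversed output: cEdfdaEFBD$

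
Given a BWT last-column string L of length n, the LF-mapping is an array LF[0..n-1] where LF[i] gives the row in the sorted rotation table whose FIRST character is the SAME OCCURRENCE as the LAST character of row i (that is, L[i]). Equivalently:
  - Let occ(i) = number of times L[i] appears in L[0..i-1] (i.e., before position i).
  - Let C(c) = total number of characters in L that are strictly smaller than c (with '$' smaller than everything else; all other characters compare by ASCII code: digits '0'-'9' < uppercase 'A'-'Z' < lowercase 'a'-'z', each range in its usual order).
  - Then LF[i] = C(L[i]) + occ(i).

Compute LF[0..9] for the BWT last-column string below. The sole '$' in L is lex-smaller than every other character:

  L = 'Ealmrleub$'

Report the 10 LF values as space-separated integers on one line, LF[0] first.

Answer: 1 2 5 7 8 6 4 9 3 0

Derivation:
Char counts: '$':1, 'E':1, 'a':1, 'b':1, 'e':1, 'l':2, 'm':1, 'r':1, 'u':1
C (first-col start): C('$')=0, C('E')=1, C('a')=2, C('b')=3, C('e')=4, C('l')=5, C('m')=7, C('r')=8, C('u')=9
L[0]='E': occ=0, LF[0]=C('E')+0=1+0=1
L[1]='a': occ=0, LF[1]=C('a')+0=2+0=2
L[2]='l': occ=0, LF[2]=C('l')+0=5+0=5
L[3]='m': occ=0, LF[3]=C('m')+0=7+0=7
L[4]='r': occ=0, LF[4]=C('r')+0=8+0=8
L[5]='l': occ=1, LF[5]=C('l')+1=5+1=6
L[6]='e': occ=0, LF[6]=C('e')+0=4+0=4
L[7]='u': occ=0, LF[7]=C('u')+0=9+0=9
L[8]='b': occ=0, LF[8]=C('b')+0=3+0=3
L[9]='$': occ=0, LF[9]=C('$')+0=0+0=0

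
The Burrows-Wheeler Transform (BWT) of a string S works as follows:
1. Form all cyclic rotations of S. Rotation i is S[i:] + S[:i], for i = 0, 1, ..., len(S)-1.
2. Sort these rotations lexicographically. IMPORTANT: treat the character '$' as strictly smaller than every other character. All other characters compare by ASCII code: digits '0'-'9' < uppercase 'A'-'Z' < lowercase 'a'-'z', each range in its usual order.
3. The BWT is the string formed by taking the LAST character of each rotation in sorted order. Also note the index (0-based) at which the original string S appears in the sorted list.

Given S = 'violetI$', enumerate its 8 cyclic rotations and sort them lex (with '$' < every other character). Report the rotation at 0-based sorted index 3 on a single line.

Answer: ioletI$v

Derivation:
All 8 rotations (rotation i = S[i:]+S[:i]):
  rot[0] = violetI$
  rot[1] = ioletI$v
  rot[2] = oletI$vi
  rot[3] = letI$vio
  rot[4] = etI$viol
  rot[5] = tI$viole
  rot[6] = I$violet
  rot[7] = $violetI
Sorted (with $ < everything):
  sorted[0] = $violetI
  sorted[1] = I$violet
  sorted[2] = etI$viol
  sorted[3] = ioletI$v
  sorted[4] = letI$vio
  sorted[5] = oletI$vi
  sorted[6] = tI$viole
  sorted[7] = violetI$
sorted[3] = ioletI$v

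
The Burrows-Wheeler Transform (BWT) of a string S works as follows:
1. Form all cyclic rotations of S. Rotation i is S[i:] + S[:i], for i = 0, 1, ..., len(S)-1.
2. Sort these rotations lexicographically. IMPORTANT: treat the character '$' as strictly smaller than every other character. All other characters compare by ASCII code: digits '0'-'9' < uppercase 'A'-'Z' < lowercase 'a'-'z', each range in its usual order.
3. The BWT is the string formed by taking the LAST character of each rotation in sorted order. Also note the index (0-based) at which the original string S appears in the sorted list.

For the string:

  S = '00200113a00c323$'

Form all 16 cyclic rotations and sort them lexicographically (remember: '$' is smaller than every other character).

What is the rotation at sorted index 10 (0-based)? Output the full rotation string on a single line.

Answer: 23$00200113a00c3

Derivation:
All 16 rotations (rotation i = S[i:]+S[:i]):
  rot[0] = 00200113a00c323$
  rot[1] = 0200113a00c323$0
  rot[2] = 200113a00c323$00
  rot[3] = 00113a00c323$002
  rot[4] = 0113a00c323$0020
  rot[5] = 113a00c323$00200
  rot[6] = 13a00c323$002001
  rot[7] = 3a00c323$0020011
  rot[8] = a00c323$00200113
  rot[9] = 00c323$00200113a
  rot[10] = 0c323$00200113a0
  rot[11] = c323$00200113a00
  rot[12] = 323$00200113a00c
  rot[13] = 23$00200113a00c3
  rot[14] = 3$00200113a00c32
  rot[15] = $00200113a00c323
Sorted (with $ < everything):
  sorted[0] = $00200113a00c323
  sorted[1] = 00113a00c323$002
  sorted[2] = 00200113a00c323$
  sorted[3] = 00c323$00200113a
  sorted[4] = 0113a00c323$0020
  sorted[5] = 0200113a00c323$0
  sorted[6] = 0c323$00200113a0
  sorted[7] = 113a00c323$00200
  sorted[8] = 13a00c323$002001
  sorted[9] = 200113a00c323$00
  sorted[10] = 23$00200113a00c3
  sorted[11] = 3$00200113a00c32
  sorted[12] = 323$00200113a00c
  sorted[13] = 3a00c323$0020011
  sorted[14] = a00c323$00200113
  sorted[15] = c323$00200113a00
sorted[10] = 23$00200113a00c3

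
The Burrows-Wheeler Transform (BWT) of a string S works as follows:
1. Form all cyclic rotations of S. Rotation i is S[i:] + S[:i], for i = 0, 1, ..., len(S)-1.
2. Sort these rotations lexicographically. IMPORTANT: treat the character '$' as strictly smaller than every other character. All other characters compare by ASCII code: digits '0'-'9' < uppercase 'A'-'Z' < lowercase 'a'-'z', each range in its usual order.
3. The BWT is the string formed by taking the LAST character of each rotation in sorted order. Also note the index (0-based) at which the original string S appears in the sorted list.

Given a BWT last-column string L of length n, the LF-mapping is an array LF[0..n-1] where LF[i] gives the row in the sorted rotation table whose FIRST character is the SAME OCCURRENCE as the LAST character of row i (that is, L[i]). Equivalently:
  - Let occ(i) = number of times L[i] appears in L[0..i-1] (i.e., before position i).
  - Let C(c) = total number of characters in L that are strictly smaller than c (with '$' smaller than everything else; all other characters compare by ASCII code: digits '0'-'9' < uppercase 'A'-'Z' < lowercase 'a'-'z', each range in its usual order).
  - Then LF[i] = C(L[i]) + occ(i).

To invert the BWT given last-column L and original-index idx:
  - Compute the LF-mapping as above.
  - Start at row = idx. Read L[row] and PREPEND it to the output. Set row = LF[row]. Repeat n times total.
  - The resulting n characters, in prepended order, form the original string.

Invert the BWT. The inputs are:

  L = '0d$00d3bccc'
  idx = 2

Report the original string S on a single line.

LF mapping: 1 9 0 2 3 10 4 5 6 7 8
Walk LF starting at row 2, prepending L[row]:
  step 1: row=2, L[2]='$', prepend. Next row=LF[2]=0
  step 2: row=0, L[0]='0', prepend. Next row=LF[0]=1
  step 3: row=1, L[1]='d', prepend. Next row=LF[1]=9
  step 4: row=9, L[9]='c', prepend. Next row=LF[9]=7
  step 5: row=7, L[7]='b', prepend. Next row=LF[7]=5
  step 6: row=5, L[5]='d', prepend. Next row=LF[5]=10
  step 7: row=10, L[10]='c', prepend. Next row=LF[10]=8
  step 8: row=8, L[8]='c', prepend. Next row=LF[8]=6
  step 9: row=6, L[6]='3', prepend. Next row=LF[6]=4
  step 10: row=4, L[4]='0', prepend. Next row=LF[4]=3
  step 11: row=3, L[3]='0', prepend. Next row=LF[3]=2
Reversed output: 003ccdbcd0$

Answer: 003ccdbcd0$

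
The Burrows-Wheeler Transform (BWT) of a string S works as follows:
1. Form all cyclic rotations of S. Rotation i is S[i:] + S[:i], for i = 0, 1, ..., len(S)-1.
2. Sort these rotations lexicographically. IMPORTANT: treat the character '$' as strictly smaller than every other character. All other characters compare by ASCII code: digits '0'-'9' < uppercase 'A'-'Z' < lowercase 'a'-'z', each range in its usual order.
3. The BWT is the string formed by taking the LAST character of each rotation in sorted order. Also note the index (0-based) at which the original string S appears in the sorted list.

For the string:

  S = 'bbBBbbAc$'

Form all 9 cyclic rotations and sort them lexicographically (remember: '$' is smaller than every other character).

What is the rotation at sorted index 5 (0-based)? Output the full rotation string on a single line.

All 9 rotations (rotation i = S[i:]+S[:i]):
  rot[0] = bbBBbbAc$
  rot[1] = bBBbbAc$b
  rot[2] = BBbbAc$bb
  rot[3] = BbbAc$bbB
  rot[4] = bbAc$bbBB
  rot[5] = bAc$bbBBb
  rot[6] = Ac$bbBBbb
  rot[7] = c$bbBBbbA
  rot[8] = $bbBBbbAc
Sorted (with $ < everything):
  sorted[0] = $bbBBbbAc
  sorted[1] = Ac$bbBBbb
  sorted[2] = BBbbAc$bb
  sorted[3] = BbbAc$bbB
  sorted[4] = bAc$bbBBb
  sorted[5] = bBBbbAc$b
  sorted[6] = bbAc$bbBB
  sorted[7] = bbBBbbAc$
  sorted[8] = c$bbBBbbA
sorted[5] = bBBbbAc$b

Answer: bBBbbAc$b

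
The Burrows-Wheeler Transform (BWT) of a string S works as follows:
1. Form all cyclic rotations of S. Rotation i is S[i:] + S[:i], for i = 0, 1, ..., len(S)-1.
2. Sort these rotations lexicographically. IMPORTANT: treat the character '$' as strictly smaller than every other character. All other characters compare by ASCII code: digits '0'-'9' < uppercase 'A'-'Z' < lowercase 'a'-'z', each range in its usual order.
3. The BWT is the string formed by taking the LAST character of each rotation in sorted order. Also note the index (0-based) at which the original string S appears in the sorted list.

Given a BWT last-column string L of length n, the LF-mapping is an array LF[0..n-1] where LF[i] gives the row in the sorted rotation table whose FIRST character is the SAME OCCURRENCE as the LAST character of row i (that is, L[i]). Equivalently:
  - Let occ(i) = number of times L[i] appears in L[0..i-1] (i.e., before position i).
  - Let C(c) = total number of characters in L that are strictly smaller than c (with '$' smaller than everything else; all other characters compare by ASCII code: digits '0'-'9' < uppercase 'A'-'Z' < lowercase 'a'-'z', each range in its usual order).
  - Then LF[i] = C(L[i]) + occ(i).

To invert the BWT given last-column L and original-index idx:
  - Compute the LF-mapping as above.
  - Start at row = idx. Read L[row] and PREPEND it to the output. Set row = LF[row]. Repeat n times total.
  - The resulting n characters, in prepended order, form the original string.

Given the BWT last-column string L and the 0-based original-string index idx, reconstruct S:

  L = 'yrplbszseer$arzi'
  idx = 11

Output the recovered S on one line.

Answer: sizzleraspberry$

Derivation:
LF mapping: 13 8 7 6 2 11 14 12 3 4 9 0 1 10 15 5
Walk LF starting at row 11, prepending L[row]:
  step 1: row=11, L[11]='$', prepend. Next row=LF[11]=0
  step 2: row=0, L[0]='y', prepend. Next row=LF[0]=13
  step 3: row=13, L[13]='r', prepend. Next row=LF[13]=10
  step 4: row=10, L[10]='r', prepend. Next row=LF[10]=9
  step 5: row=9, L[9]='e', prepend. Next row=LF[9]=4
  step 6: row=4, L[4]='b', prepend. Next row=LF[4]=2
  step 7: row=2, L[2]='p', prepend. Next row=LF[2]=7
  step 8: row=7, L[7]='s', prepend. Next row=LF[7]=12
  step 9: row=12, L[12]='a', prepend. Next row=LF[12]=1
  step 10: row=1, L[1]='r', prepend. Next row=LF[1]=8
  step 11: row=8, L[8]='e', prepend. Next row=LF[8]=3
  step 12: row=3, L[3]='l', prepend. Next row=LF[3]=6
  step 13: row=6, L[6]='z', prepend. Next row=LF[6]=14
  step 14: row=14, L[14]='z', prepend. Next row=LF[14]=15
  step 15: row=15, L[15]='i', prepend. Next row=LF[15]=5
  step 16: row=5, L[5]='s', prepend. Next row=LF[5]=11
Reversed output: sizzleraspberry$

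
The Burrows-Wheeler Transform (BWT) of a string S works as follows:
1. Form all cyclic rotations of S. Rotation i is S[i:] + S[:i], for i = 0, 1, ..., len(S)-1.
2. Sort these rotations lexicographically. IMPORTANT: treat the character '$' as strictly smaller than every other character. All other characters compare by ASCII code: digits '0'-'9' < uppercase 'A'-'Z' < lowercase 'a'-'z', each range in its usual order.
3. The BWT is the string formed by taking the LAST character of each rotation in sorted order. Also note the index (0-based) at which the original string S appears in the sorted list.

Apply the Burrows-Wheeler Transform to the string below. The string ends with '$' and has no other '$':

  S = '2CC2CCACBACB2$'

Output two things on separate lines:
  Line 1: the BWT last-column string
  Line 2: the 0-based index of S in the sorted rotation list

Answer: 2B$CBCCCCCAA22
2

Derivation:
All 14 rotations (rotation i = S[i:]+S[:i]):
  rot[0] = 2CC2CCACBACB2$
  rot[1] = CC2CCACBACB2$2
  rot[2] = C2CCACBACB2$2C
  rot[3] = 2CCACBACB2$2CC
  rot[4] = CCACBACB2$2CC2
  rot[5] = CACBACB2$2CC2C
  rot[6] = ACBACB2$2CC2CC
  rot[7] = CBACB2$2CC2CCA
  rot[8] = BACB2$2CC2CCAC
  rot[9] = ACB2$2CC2CCACB
  rot[10] = CB2$2CC2CCACBA
  rot[11] = B2$2CC2CCACBAC
  rot[12] = 2$2CC2CCACBACB
  rot[13] = $2CC2CCACBACB2
Sorted (with $ < everything):
  sorted[0] = $2CC2CCACBACB2  (last char: '2')
  sorted[1] = 2$2CC2CCACBACB  (last char: 'B')
  sorted[2] = 2CC2CCACBACB2$  (last char: '$')
  sorted[3] = 2CCACBACB2$2CC  (last char: 'C')
  sorted[4] = ACB2$2CC2CCACB  (last char: 'B')
  sorted[5] = ACBACB2$2CC2CC  (last char: 'C')
  sorted[6] = B2$2CC2CCACBAC  (last char: 'C')
  sorted[7] = BACB2$2CC2CCAC  (last char: 'C')
  sorted[8] = C2CCACBACB2$2C  (last char: 'C')
  sorted[9] = CACBACB2$2CC2C  (last char: 'C')
  sorted[10] = CB2$2CC2CCACBA  (last char: 'A')
  sorted[11] = CBACB2$2CC2CCA  (last char: 'A')
  sorted[12] = CC2CCACBACB2$2  (last char: '2')
  sorted[13] = CCACBACB2$2CC2  (last char: '2')
Last column: 2B$CBCCCCCAA22
Original string S is at sorted index 2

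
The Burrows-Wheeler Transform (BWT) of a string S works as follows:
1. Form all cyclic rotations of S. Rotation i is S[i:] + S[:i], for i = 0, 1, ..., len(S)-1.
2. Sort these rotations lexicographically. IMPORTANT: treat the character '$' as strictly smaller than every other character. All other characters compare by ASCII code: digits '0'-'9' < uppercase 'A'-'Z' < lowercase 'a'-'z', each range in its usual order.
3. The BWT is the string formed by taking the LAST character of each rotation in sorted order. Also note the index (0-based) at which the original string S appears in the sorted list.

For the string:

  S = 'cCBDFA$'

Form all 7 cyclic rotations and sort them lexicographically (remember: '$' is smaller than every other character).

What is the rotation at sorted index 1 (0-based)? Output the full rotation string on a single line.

Answer: A$cCBDF

Derivation:
All 7 rotations (rotation i = S[i:]+S[:i]):
  rot[0] = cCBDFA$
  rot[1] = CBDFA$c
  rot[2] = BDFA$cC
  rot[3] = DFA$cCB
  rot[4] = FA$cCBD
  rot[5] = A$cCBDF
  rot[6] = $cCBDFA
Sorted (with $ < everything):
  sorted[0] = $cCBDFA
  sorted[1] = A$cCBDF
  sorted[2] = BDFA$cC
  sorted[3] = CBDFA$c
  sorted[4] = DFA$cCB
  sorted[5] = FA$cCBD
  sorted[6] = cCBDFA$
sorted[1] = A$cCBDF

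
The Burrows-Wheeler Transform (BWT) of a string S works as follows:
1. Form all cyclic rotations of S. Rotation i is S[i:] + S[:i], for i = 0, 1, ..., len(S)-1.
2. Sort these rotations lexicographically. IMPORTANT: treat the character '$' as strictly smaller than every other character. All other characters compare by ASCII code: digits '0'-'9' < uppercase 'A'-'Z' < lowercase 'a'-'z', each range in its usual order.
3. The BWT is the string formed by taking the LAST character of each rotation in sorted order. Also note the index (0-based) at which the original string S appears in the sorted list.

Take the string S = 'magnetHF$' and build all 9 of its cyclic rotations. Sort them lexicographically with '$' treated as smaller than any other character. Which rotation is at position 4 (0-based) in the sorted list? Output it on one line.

Answer: etHF$magn

Derivation:
All 9 rotations (rotation i = S[i:]+S[:i]):
  rot[0] = magnetHF$
  rot[1] = agnetHF$m
  rot[2] = gnetHF$ma
  rot[3] = netHF$mag
  rot[4] = etHF$magn
  rot[5] = tHF$magne
  rot[6] = HF$magnet
  rot[7] = F$magnetH
  rot[8] = $magnetHF
Sorted (with $ < everything):
  sorted[0] = $magnetHF
  sorted[1] = F$magnetH
  sorted[2] = HF$magnet
  sorted[3] = agnetHF$m
  sorted[4] = etHF$magn
  sorted[5] = gnetHF$ma
  sorted[6] = magnetHF$
  sorted[7] = netHF$mag
  sorted[8] = tHF$magne
sorted[4] = etHF$magn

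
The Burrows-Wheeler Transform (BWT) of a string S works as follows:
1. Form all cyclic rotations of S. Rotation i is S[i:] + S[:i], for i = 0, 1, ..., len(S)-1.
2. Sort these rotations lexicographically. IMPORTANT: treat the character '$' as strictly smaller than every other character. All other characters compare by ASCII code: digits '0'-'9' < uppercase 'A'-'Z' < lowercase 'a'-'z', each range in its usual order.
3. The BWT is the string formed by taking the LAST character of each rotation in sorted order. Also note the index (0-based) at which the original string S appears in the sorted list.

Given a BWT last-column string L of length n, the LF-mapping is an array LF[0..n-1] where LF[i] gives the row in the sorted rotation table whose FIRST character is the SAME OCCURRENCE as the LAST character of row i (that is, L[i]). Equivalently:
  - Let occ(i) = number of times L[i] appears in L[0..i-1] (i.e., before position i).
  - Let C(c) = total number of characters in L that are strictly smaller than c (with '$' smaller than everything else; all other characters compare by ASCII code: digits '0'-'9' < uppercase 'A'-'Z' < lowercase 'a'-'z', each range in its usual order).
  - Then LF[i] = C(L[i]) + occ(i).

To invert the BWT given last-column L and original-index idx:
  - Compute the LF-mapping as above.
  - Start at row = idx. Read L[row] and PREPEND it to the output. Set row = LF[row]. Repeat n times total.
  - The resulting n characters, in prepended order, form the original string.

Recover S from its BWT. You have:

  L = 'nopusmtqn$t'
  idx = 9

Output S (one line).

Answer: tuntqsompn$

Derivation:
LF mapping: 2 4 5 10 7 1 8 6 3 0 9
Walk LF starting at row 9, prepending L[row]:
  step 1: row=9, L[9]='$', prepend. Next row=LF[9]=0
  step 2: row=0, L[0]='n', prepend. Next row=LF[0]=2
  step 3: row=2, L[2]='p', prepend. Next row=LF[2]=5
  step 4: row=5, L[5]='m', prepend. Next row=LF[5]=1
  step 5: row=1, L[1]='o', prepend. Next row=LF[1]=4
  step 6: row=4, L[4]='s', prepend. Next row=LF[4]=7
  step 7: row=7, L[7]='q', prepend. Next row=LF[7]=6
  step 8: row=6, L[6]='t', prepend. Next row=LF[6]=8
  step 9: row=8, L[8]='n', prepend. Next row=LF[8]=3
  step 10: row=3, L[3]='u', prepend. Next row=LF[3]=10
  step 11: row=10, L[10]='t', prepend. Next row=LF[10]=9
Reversed output: tuntqsompn$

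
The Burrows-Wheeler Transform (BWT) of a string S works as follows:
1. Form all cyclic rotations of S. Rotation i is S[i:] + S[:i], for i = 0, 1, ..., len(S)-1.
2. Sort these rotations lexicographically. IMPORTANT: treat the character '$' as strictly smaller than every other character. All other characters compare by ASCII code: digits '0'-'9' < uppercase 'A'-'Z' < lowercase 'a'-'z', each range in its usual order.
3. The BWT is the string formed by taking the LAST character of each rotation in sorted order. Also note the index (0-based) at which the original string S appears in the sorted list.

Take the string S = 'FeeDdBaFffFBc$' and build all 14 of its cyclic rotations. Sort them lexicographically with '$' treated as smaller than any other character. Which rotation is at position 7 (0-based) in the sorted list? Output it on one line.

Answer: aFffFBc$FeeDdB

Derivation:
All 14 rotations (rotation i = S[i:]+S[:i]):
  rot[0] = FeeDdBaFffFBc$
  rot[1] = eeDdBaFffFBc$F
  rot[2] = eDdBaFffFBc$Fe
  rot[3] = DdBaFffFBc$Fee
  rot[4] = dBaFffFBc$FeeD
  rot[5] = BaFffFBc$FeeDd
  rot[6] = aFffFBc$FeeDdB
  rot[7] = FffFBc$FeeDdBa
  rot[8] = ffFBc$FeeDdBaF
  rot[9] = fFBc$FeeDdBaFf
  rot[10] = FBc$FeeDdBaFff
  rot[11] = Bc$FeeDdBaFffF
  rot[12] = c$FeeDdBaFffFB
  rot[13] = $FeeDdBaFffFBc
Sorted (with $ < everything):
  sorted[0] = $FeeDdBaFffFBc
  sorted[1] = BaFffFBc$FeeDd
  sorted[2] = Bc$FeeDdBaFffF
  sorted[3] = DdBaFffFBc$Fee
  sorted[4] = FBc$FeeDdBaFff
  sorted[5] = FeeDdBaFffFBc$
  sorted[6] = FffFBc$FeeDdBa
  sorted[7] = aFffFBc$FeeDdB
  sorted[8] = c$FeeDdBaFffFB
  sorted[9] = dBaFffFBc$FeeD
  sorted[10] = eDdBaFffFBc$Fe
  sorted[11] = eeDdBaFffFBc$F
  sorted[12] = fFBc$FeeDdBaFf
  sorted[13] = ffFBc$FeeDdBaF
sorted[7] = aFffFBc$FeeDdB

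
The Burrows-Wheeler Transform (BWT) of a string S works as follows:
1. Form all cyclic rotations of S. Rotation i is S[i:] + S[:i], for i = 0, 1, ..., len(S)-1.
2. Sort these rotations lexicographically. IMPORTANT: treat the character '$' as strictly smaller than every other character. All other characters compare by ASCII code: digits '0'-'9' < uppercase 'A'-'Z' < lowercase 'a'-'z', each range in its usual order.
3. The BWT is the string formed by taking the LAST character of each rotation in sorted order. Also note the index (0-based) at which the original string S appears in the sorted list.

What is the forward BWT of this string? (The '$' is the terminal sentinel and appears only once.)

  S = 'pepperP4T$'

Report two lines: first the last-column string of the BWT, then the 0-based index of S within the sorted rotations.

All 10 rotations (rotation i = S[i:]+S[:i]):
  rot[0] = pepperP4T$
  rot[1] = epperP4T$p
  rot[2] = pperP4T$pe
  rot[3] = perP4T$pep
  rot[4] = erP4T$pepp
  rot[5] = rP4T$peppe
  rot[6] = P4T$pepper
  rot[7] = 4T$pepperP
  rot[8] = T$pepperP4
  rot[9] = $pepperP4T
Sorted (with $ < everything):
  sorted[0] = $pepperP4T  (last char: 'T')
  sorted[1] = 4T$pepperP  (last char: 'P')
  sorted[2] = P4T$pepper  (last char: 'r')
  sorted[3] = T$pepperP4  (last char: '4')
  sorted[4] = epperP4T$p  (last char: 'p')
  sorted[5] = erP4T$pepp  (last char: 'p')
  sorted[6] = pepperP4T$  (last char: '$')
  sorted[7] = perP4T$pep  (last char: 'p')
  sorted[8] = pperP4T$pe  (last char: 'e')
  sorted[9] = rP4T$peppe  (last char: 'e')
Last column: TPr4pp$pee
Original string S is at sorted index 6

Answer: TPr4pp$pee
6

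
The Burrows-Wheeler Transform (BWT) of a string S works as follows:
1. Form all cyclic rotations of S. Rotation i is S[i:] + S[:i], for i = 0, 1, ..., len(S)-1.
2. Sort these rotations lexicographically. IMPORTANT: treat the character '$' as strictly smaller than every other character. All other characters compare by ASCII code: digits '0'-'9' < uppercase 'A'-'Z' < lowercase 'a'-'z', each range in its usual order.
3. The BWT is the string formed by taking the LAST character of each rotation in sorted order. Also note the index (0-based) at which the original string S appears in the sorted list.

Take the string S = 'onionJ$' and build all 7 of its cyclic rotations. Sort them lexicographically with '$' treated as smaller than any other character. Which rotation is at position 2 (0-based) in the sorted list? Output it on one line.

Answer: ionJ$on

Derivation:
All 7 rotations (rotation i = S[i:]+S[:i]):
  rot[0] = onionJ$
  rot[1] = nionJ$o
  rot[2] = ionJ$on
  rot[3] = onJ$oni
  rot[4] = nJ$onio
  rot[5] = J$onion
  rot[6] = $onionJ
Sorted (with $ < everything):
  sorted[0] = $onionJ
  sorted[1] = J$onion
  sorted[2] = ionJ$on
  sorted[3] = nJ$onio
  sorted[4] = nionJ$o
  sorted[5] = onJ$oni
  sorted[6] = onionJ$
sorted[2] = ionJ$on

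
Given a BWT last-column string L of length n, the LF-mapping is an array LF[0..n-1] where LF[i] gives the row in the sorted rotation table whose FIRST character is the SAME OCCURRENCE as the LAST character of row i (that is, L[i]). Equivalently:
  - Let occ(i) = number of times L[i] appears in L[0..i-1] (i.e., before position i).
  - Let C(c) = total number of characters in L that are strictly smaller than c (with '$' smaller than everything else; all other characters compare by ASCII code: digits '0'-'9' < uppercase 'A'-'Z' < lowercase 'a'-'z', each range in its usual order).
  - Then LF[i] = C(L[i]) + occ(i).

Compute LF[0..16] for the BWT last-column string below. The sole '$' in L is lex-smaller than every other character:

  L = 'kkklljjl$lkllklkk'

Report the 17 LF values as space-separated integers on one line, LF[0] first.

Answer: 3 4 5 10 11 1 2 12 0 13 6 14 15 7 16 8 9

Derivation:
Char counts: '$':1, 'j':2, 'k':7, 'l':7
C (first-col start): C('$')=0, C('j')=1, C('k')=3, C('l')=10
L[0]='k': occ=0, LF[0]=C('k')+0=3+0=3
L[1]='k': occ=1, LF[1]=C('k')+1=3+1=4
L[2]='k': occ=2, LF[2]=C('k')+2=3+2=5
L[3]='l': occ=0, LF[3]=C('l')+0=10+0=10
L[4]='l': occ=1, LF[4]=C('l')+1=10+1=11
L[5]='j': occ=0, LF[5]=C('j')+0=1+0=1
L[6]='j': occ=1, LF[6]=C('j')+1=1+1=2
L[7]='l': occ=2, LF[7]=C('l')+2=10+2=12
L[8]='$': occ=0, LF[8]=C('$')+0=0+0=0
L[9]='l': occ=3, LF[9]=C('l')+3=10+3=13
L[10]='k': occ=3, LF[10]=C('k')+3=3+3=6
L[11]='l': occ=4, LF[11]=C('l')+4=10+4=14
L[12]='l': occ=5, LF[12]=C('l')+5=10+5=15
L[13]='k': occ=4, LF[13]=C('k')+4=3+4=7
L[14]='l': occ=6, LF[14]=C('l')+6=10+6=16
L[15]='k': occ=5, LF[15]=C('k')+5=3+5=8
L[16]='k': occ=6, LF[16]=C('k')+6=3+6=9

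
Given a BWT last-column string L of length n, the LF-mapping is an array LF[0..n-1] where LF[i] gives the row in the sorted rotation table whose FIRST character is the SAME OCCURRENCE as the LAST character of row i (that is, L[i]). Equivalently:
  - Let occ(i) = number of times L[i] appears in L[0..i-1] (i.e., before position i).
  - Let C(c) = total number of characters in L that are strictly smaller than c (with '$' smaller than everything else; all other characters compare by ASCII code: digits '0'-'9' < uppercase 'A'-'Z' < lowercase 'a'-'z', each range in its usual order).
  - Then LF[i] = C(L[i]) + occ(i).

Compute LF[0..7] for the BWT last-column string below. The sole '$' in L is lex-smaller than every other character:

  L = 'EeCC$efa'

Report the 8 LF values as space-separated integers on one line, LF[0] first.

Answer: 3 5 1 2 0 6 7 4

Derivation:
Char counts: '$':1, 'C':2, 'E':1, 'a':1, 'e':2, 'f':1
C (first-col start): C('$')=0, C('C')=1, C('E')=3, C('a')=4, C('e')=5, C('f')=7
L[0]='E': occ=0, LF[0]=C('E')+0=3+0=3
L[1]='e': occ=0, LF[1]=C('e')+0=5+0=5
L[2]='C': occ=0, LF[2]=C('C')+0=1+0=1
L[3]='C': occ=1, LF[3]=C('C')+1=1+1=2
L[4]='$': occ=0, LF[4]=C('$')+0=0+0=0
L[5]='e': occ=1, LF[5]=C('e')+1=5+1=6
L[6]='f': occ=0, LF[6]=C('f')+0=7+0=7
L[7]='a': occ=0, LF[7]=C('a')+0=4+0=4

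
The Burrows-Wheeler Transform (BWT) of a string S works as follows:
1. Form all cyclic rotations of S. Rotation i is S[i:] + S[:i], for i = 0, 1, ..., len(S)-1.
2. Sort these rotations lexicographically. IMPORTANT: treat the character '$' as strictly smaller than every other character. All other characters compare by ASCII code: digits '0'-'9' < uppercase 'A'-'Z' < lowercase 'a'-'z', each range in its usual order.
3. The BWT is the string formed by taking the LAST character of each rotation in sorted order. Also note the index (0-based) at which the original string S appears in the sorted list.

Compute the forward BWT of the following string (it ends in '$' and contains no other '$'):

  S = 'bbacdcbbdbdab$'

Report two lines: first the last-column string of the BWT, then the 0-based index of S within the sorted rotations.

All 14 rotations (rotation i = S[i:]+S[:i]):
  rot[0] = bbacdcbbdbdab$
  rot[1] = bacdcbbdbdab$b
  rot[2] = acdcbbdbdab$bb
  rot[3] = cdcbbdbdab$bba
  rot[4] = dcbbdbdab$bbac
  rot[5] = cbbdbdab$bbacd
  rot[6] = bbdbdab$bbacdc
  rot[7] = bdbdab$bbacdcb
  rot[8] = dbdab$bbacdcbb
  rot[9] = bdab$bbacdcbbd
  rot[10] = dab$bbacdcbbdb
  rot[11] = ab$bbacdcbbdbd
  rot[12] = b$bbacdcbbdbda
  rot[13] = $bbacdcbbdbdab
Sorted (with $ < everything):
  sorted[0] = $bbacdcbbdbdab  (last char: 'b')
  sorted[1] = ab$bbacdcbbdbd  (last char: 'd')
  sorted[2] = acdcbbdbdab$bb  (last char: 'b')
  sorted[3] = b$bbacdcbbdbda  (last char: 'a')
  sorted[4] = bacdcbbdbdab$b  (last char: 'b')
  sorted[5] = bbacdcbbdbdab$  (last char: '$')
  sorted[6] = bbdbdab$bbacdc  (last char: 'c')
  sorted[7] = bdab$bbacdcbbd  (last char: 'd')
  sorted[8] = bdbdab$bbacdcb  (last char: 'b')
  sorted[9] = cbbdbdab$bbacd  (last char: 'd')
  sorted[10] = cdcbbdbdab$bba  (last char: 'a')
  sorted[11] = dab$bbacdcbbdb  (last char: 'b')
  sorted[12] = dbdab$bbacdcbb  (last char: 'b')
  sorted[13] = dcbbdbdab$bbac  (last char: 'c')
Last column: bdbab$cdbdabbc
Original string S is at sorted index 5

Answer: bdbab$cdbdabbc
5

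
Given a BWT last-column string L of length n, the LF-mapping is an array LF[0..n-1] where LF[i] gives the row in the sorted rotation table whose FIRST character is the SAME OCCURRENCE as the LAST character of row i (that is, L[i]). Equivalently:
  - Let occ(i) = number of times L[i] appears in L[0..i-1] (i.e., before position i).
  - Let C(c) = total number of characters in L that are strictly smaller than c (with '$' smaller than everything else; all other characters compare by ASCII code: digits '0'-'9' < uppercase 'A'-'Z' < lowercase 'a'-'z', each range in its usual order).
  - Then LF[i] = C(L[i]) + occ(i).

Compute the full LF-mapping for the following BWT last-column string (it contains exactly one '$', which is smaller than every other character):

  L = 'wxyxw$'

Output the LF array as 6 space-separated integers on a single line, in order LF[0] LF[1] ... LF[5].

Char counts: '$':1, 'w':2, 'x':2, 'y':1
C (first-col start): C('$')=0, C('w')=1, C('x')=3, C('y')=5
L[0]='w': occ=0, LF[0]=C('w')+0=1+0=1
L[1]='x': occ=0, LF[1]=C('x')+0=3+0=3
L[2]='y': occ=0, LF[2]=C('y')+0=5+0=5
L[3]='x': occ=1, LF[3]=C('x')+1=3+1=4
L[4]='w': occ=1, LF[4]=C('w')+1=1+1=2
L[5]='$': occ=0, LF[5]=C('$')+0=0+0=0

Answer: 1 3 5 4 2 0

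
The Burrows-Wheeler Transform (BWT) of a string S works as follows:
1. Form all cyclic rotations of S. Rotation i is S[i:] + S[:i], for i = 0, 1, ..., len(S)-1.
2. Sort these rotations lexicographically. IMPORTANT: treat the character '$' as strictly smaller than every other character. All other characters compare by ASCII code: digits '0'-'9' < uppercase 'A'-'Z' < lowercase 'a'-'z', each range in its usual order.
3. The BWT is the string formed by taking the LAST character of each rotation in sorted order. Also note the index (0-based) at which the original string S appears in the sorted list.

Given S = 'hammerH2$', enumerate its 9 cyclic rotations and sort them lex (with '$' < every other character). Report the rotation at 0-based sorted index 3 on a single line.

Answer: ammerH2$h

Derivation:
All 9 rotations (rotation i = S[i:]+S[:i]):
  rot[0] = hammerH2$
  rot[1] = ammerH2$h
  rot[2] = mmerH2$ha
  rot[3] = merH2$ham
  rot[4] = erH2$hamm
  rot[5] = rH2$hamme
  rot[6] = H2$hammer
  rot[7] = 2$hammerH
  rot[8] = $hammerH2
Sorted (with $ < everything):
  sorted[0] = $hammerH2
  sorted[1] = 2$hammerH
  sorted[2] = H2$hammer
  sorted[3] = ammerH2$h
  sorted[4] = erH2$hamm
  sorted[5] = hammerH2$
  sorted[6] = merH2$ham
  sorted[7] = mmerH2$ha
  sorted[8] = rH2$hamme
sorted[3] = ammerH2$h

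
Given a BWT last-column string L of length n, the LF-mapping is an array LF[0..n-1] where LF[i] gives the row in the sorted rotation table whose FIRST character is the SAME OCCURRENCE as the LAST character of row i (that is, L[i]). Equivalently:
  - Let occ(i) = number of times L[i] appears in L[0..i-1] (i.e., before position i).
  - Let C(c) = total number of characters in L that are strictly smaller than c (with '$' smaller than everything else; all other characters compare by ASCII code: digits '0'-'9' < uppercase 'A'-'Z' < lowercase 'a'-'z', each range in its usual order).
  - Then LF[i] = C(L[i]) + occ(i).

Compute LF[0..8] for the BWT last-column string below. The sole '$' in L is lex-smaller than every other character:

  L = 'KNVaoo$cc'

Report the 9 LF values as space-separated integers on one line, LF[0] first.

Char counts: '$':1, 'K':1, 'N':1, 'V':1, 'a':1, 'c':2, 'o':2
C (first-col start): C('$')=0, C('K')=1, C('N')=2, C('V')=3, C('a')=4, C('c')=5, C('o')=7
L[0]='K': occ=0, LF[0]=C('K')+0=1+0=1
L[1]='N': occ=0, LF[1]=C('N')+0=2+0=2
L[2]='V': occ=0, LF[2]=C('V')+0=3+0=3
L[3]='a': occ=0, LF[3]=C('a')+0=4+0=4
L[4]='o': occ=0, LF[4]=C('o')+0=7+0=7
L[5]='o': occ=1, LF[5]=C('o')+1=7+1=8
L[6]='$': occ=0, LF[6]=C('$')+0=0+0=0
L[7]='c': occ=0, LF[7]=C('c')+0=5+0=5
L[8]='c': occ=1, LF[8]=C('c')+1=5+1=6

Answer: 1 2 3 4 7 8 0 5 6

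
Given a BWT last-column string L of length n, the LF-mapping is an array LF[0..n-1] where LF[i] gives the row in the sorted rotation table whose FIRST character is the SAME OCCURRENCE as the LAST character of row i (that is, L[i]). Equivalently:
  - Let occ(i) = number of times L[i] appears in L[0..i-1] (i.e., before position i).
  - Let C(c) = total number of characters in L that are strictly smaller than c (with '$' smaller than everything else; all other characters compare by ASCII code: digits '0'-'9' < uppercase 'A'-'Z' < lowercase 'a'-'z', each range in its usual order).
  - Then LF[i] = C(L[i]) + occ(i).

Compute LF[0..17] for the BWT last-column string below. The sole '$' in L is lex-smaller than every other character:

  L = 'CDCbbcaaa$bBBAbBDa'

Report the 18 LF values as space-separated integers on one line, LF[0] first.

Char counts: '$':1, 'A':1, 'B':3, 'C':2, 'D':2, 'a':4, 'b':4, 'c':1
C (first-col start): C('$')=0, C('A')=1, C('B')=2, C('C')=5, C('D')=7, C('a')=9, C('b')=13, C('c')=17
L[0]='C': occ=0, LF[0]=C('C')+0=5+0=5
L[1]='D': occ=0, LF[1]=C('D')+0=7+0=7
L[2]='C': occ=1, LF[2]=C('C')+1=5+1=6
L[3]='b': occ=0, LF[3]=C('b')+0=13+0=13
L[4]='b': occ=1, LF[4]=C('b')+1=13+1=14
L[5]='c': occ=0, LF[5]=C('c')+0=17+0=17
L[6]='a': occ=0, LF[6]=C('a')+0=9+0=9
L[7]='a': occ=1, LF[7]=C('a')+1=9+1=10
L[8]='a': occ=2, LF[8]=C('a')+2=9+2=11
L[9]='$': occ=0, LF[9]=C('$')+0=0+0=0
L[10]='b': occ=2, LF[10]=C('b')+2=13+2=15
L[11]='B': occ=0, LF[11]=C('B')+0=2+0=2
L[12]='B': occ=1, LF[12]=C('B')+1=2+1=3
L[13]='A': occ=0, LF[13]=C('A')+0=1+0=1
L[14]='b': occ=3, LF[14]=C('b')+3=13+3=16
L[15]='B': occ=2, LF[15]=C('B')+2=2+2=4
L[16]='D': occ=1, LF[16]=C('D')+1=7+1=8
L[17]='a': occ=3, LF[17]=C('a')+3=9+3=12

Answer: 5 7 6 13 14 17 9 10 11 0 15 2 3 1 16 4 8 12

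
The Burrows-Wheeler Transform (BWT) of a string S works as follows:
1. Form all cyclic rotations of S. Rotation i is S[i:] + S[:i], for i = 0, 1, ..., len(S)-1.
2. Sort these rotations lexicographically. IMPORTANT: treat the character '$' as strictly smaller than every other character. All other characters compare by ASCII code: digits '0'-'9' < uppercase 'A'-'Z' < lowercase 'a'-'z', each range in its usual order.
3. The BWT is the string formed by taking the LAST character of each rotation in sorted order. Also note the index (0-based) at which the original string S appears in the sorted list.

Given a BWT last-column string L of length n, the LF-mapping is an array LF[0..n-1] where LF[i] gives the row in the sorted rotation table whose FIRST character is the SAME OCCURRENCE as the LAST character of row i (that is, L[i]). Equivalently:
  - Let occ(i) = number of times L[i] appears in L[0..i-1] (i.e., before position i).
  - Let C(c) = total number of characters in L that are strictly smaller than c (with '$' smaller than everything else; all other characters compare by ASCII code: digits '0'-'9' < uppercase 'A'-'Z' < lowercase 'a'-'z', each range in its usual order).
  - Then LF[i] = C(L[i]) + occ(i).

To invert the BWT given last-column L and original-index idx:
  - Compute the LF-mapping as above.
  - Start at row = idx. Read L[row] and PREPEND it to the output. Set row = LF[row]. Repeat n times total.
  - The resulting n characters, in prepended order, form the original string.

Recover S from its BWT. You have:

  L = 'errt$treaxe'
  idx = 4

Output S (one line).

Answer: extraterre$

Derivation:
LF mapping: 2 5 6 8 0 9 7 3 1 10 4
Walk LF starting at row 4, prepending L[row]:
  step 1: row=4, L[4]='$', prepend. Next row=LF[4]=0
  step 2: row=0, L[0]='e', prepend. Next row=LF[0]=2
  step 3: row=2, L[2]='r', prepend. Next row=LF[2]=6
  step 4: row=6, L[6]='r', prepend. Next row=LF[6]=7
  step 5: row=7, L[7]='e', prepend. Next row=LF[7]=3
  step 6: row=3, L[3]='t', prepend. Next row=LF[3]=8
  step 7: row=8, L[8]='a', prepend. Next row=LF[8]=1
  step 8: row=1, L[1]='r', prepend. Next row=LF[1]=5
  step 9: row=5, L[5]='t', prepend. Next row=LF[5]=9
  step 10: row=9, L[9]='x', prepend. Next row=LF[9]=10
  step 11: row=10, L[10]='e', prepend. Next row=LF[10]=4
Reversed output: extraterre$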